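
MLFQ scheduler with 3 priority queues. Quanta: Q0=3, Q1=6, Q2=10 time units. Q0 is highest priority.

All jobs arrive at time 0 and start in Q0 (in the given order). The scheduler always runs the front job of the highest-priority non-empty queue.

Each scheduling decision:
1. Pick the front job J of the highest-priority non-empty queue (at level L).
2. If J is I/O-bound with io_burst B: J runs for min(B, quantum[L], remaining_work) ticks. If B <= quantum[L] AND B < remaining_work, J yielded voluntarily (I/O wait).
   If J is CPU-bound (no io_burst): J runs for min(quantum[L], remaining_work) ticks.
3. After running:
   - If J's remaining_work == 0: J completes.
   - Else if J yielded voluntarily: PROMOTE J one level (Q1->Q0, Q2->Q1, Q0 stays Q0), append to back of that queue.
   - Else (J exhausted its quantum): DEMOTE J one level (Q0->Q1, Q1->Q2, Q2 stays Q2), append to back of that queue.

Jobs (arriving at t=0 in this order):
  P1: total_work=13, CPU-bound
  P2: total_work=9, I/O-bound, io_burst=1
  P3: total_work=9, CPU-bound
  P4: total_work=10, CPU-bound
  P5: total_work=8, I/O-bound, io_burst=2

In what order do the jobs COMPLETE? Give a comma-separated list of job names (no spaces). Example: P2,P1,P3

t=0-3: P1@Q0 runs 3, rem=10, quantum used, demote→Q1. Q0=[P2,P3,P4,P5] Q1=[P1] Q2=[]
t=3-4: P2@Q0 runs 1, rem=8, I/O yield, promote→Q0. Q0=[P3,P4,P5,P2] Q1=[P1] Q2=[]
t=4-7: P3@Q0 runs 3, rem=6, quantum used, demote→Q1. Q0=[P4,P5,P2] Q1=[P1,P3] Q2=[]
t=7-10: P4@Q0 runs 3, rem=7, quantum used, demote→Q1. Q0=[P5,P2] Q1=[P1,P3,P4] Q2=[]
t=10-12: P5@Q0 runs 2, rem=6, I/O yield, promote→Q0. Q0=[P2,P5] Q1=[P1,P3,P4] Q2=[]
t=12-13: P2@Q0 runs 1, rem=7, I/O yield, promote→Q0. Q0=[P5,P2] Q1=[P1,P3,P4] Q2=[]
t=13-15: P5@Q0 runs 2, rem=4, I/O yield, promote→Q0. Q0=[P2,P5] Q1=[P1,P3,P4] Q2=[]
t=15-16: P2@Q0 runs 1, rem=6, I/O yield, promote→Q0. Q0=[P5,P2] Q1=[P1,P3,P4] Q2=[]
t=16-18: P5@Q0 runs 2, rem=2, I/O yield, promote→Q0. Q0=[P2,P5] Q1=[P1,P3,P4] Q2=[]
t=18-19: P2@Q0 runs 1, rem=5, I/O yield, promote→Q0. Q0=[P5,P2] Q1=[P1,P3,P4] Q2=[]
t=19-21: P5@Q0 runs 2, rem=0, completes. Q0=[P2] Q1=[P1,P3,P4] Q2=[]
t=21-22: P2@Q0 runs 1, rem=4, I/O yield, promote→Q0. Q0=[P2] Q1=[P1,P3,P4] Q2=[]
t=22-23: P2@Q0 runs 1, rem=3, I/O yield, promote→Q0. Q0=[P2] Q1=[P1,P3,P4] Q2=[]
t=23-24: P2@Q0 runs 1, rem=2, I/O yield, promote→Q0. Q0=[P2] Q1=[P1,P3,P4] Q2=[]
t=24-25: P2@Q0 runs 1, rem=1, I/O yield, promote→Q0. Q0=[P2] Q1=[P1,P3,P4] Q2=[]
t=25-26: P2@Q0 runs 1, rem=0, completes. Q0=[] Q1=[P1,P3,P4] Q2=[]
t=26-32: P1@Q1 runs 6, rem=4, quantum used, demote→Q2. Q0=[] Q1=[P3,P4] Q2=[P1]
t=32-38: P3@Q1 runs 6, rem=0, completes. Q0=[] Q1=[P4] Q2=[P1]
t=38-44: P4@Q1 runs 6, rem=1, quantum used, demote→Q2. Q0=[] Q1=[] Q2=[P1,P4]
t=44-48: P1@Q2 runs 4, rem=0, completes. Q0=[] Q1=[] Q2=[P4]
t=48-49: P4@Q2 runs 1, rem=0, completes. Q0=[] Q1=[] Q2=[]

Answer: P5,P2,P3,P1,P4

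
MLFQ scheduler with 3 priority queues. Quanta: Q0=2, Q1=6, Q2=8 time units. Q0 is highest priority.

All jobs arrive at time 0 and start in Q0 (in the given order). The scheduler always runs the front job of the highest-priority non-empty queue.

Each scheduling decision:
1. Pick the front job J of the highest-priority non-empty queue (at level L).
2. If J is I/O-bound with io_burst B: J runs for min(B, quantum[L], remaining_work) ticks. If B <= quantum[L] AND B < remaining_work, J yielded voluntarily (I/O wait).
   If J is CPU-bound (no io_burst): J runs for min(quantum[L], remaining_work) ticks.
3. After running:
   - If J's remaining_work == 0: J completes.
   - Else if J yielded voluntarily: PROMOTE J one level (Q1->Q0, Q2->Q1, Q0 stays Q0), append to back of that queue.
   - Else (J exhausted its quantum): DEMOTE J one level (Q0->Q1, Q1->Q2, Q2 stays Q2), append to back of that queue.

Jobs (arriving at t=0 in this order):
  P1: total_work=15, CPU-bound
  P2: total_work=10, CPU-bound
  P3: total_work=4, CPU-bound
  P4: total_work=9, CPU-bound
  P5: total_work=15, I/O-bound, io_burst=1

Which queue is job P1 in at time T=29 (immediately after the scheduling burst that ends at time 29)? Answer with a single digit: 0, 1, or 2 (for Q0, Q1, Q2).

Answer: 2

Derivation:
t=0-2: P1@Q0 runs 2, rem=13, quantum used, demote→Q1. Q0=[P2,P3,P4,P5] Q1=[P1] Q2=[]
t=2-4: P2@Q0 runs 2, rem=8, quantum used, demote→Q1. Q0=[P3,P4,P5] Q1=[P1,P2] Q2=[]
t=4-6: P3@Q0 runs 2, rem=2, quantum used, demote→Q1. Q0=[P4,P5] Q1=[P1,P2,P3] Q2=[]
t=6-8: P4@Q0 runs 2, rem=7, quantum used, demote→Q1. Q0=[P5] Q1=[P1,P2,P3,P4] Q2=[]
t=8-9: P5@Q0 runs 1, rem=14, I/O yield, promote→Q0. Q0=[P5] Q1=[P1,P2,P3,P4] Q2=[]
t=9-10: P5@Q0 runs 1, rem=13, I/O yield, promote→Q0. Q0=[P5] Q1=[P1,P2,P3,P4] Q2=[]
t=10-11: P5@Q0 runs 1, rem=12, I/O yield, promote→Q0. Q0=[P5] Q1=[P1,P2,P3,P4] Q2=[]
t=11-12: P5@Q0 runs 1, rem=11, I/O yield, promote→Q0. Q0=[P5] Q1=[P1,P2,P3,P4] Q2=[]
t=12-13: P5@Q0 runs 1, rem=10, I/O yield, promote→Q0. Q0=[P5] Q1=[P1,P2,P3,P4] Q2=[]
t=13-14: P5@Q0 runs 1, rem=9, I/O yield, promote→Q0. Q0=[P5] Q1=[P1,P2,P3,P4] Q2=[]
t=14-15: P5@Q0 runs 1, rem=8, I/O yield, promote→Q0. Q0=[P5] Q1=[P1,P2,P3,P4] Q2=[]
t=15-16: P5@Q0 runs 1, rem=7, I/O yield, promote→Q0. Q0=[P5] Q1=[P1,P2,P3,P4] Q2=[]
t=16-17: P5@Q0 runs 1, rem=6, I/O yield, promote→Q0. Q0=[P5] Q1=[P1,P2,P3,P4] Q2=[]
t=17-18: P5@Q0 runs 1, rem=5, I/O yield, promote→Q0. Q0=[P5] Q1=[P1,P2,P3,P4] Q2=[]
t=18-19: P5@Q0 runs 1, rem=4, I/O yield, promote→Q0. Q0=[P5] Q1=[P1,P2,P3,P4] Q2=[]
t=19-20: P5@Q0 runs 1, rem=3, I/O yield, promote→Q0. Q0=[P5] Q1=[P1,P2,P3,P4] Q2=[]
t=20-21: P5@Q0 runs 1, rem=2, I/O yield, promote→Q0. Q0=[P5] Q1=[P1,P2,P3,P4] Q2=[]
t=21-22: P5@Q0 runs 1, rem=1, I/O yield, promote→Q0. Q0=[P5] Q1=[P1,P2,P3,P4] Q2=[]
t=22-23: P5@Q0 runs 1, rem=0, completes. Q0=[] Q1=[P1,P2,P3,P4] Q2=[]
t=23-29: P1@Q1 runs 6, rem=7, quantum used, demote→Q2. Q0=[] Q1=[P2,P3,P4] Q2=[P1]
t=29-35: P2@Q1 runs 6, rem=2, quantum used, demote→Q2. Q0=[] Q1=[P3,P4] Q2=[P1,P2]
t=35-37: P3@Q1 runs 2, rem=0, completes. Q0=[] Q1=[P4] Q2=[P1,P2]
t=37-43: P4@Q1 runs 6, rem=1, quantum used, demote→Q2. Q0=[] Q1=[] Q2=[P1,P2,P4]
t=43-50: P1@Q2 runs 7, rem=0, completes. Q0=[] Q1=[] Q2=[P2,P4]
t=50-52: P2@Q2 runs 2, rem=0, completes. Q0=[] Q1=[] Q2=[P4]
t=52-53: P4@Q2 runs 1, rem=0, completes. Q0=[] Q1=[] Q2=[]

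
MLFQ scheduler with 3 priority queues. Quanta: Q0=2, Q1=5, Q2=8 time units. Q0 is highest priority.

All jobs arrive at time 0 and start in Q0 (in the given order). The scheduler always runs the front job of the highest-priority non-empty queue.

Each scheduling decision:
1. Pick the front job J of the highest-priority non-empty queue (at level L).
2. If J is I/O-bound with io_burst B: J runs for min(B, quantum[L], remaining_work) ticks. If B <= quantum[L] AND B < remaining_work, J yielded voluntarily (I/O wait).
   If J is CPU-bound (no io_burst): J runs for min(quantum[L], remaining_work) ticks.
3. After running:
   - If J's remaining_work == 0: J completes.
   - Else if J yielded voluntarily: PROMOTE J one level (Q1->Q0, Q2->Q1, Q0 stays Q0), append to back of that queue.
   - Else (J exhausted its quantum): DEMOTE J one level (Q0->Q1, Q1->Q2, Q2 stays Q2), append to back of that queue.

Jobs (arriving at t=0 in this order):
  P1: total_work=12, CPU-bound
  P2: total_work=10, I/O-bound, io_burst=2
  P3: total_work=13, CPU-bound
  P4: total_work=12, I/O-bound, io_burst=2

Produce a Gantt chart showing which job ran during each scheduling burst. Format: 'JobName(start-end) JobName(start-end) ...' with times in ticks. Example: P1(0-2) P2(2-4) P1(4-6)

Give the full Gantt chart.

Answer: P1(0-2) P2(2-4) P3(4-6) P4(6-8) P2(8-10) P4(10-12) P2(12-14) P4(14-16) P2(16-18) P4(18-20) P2(20-22) P4(22-24) P4(24-26) P1(26-31) P3(31-36) P1(36-41) P3(41-47)

Derivation:
t=0-2: P1@Q0 runs 2, rem=10, quantum used, demote→Q1. Q0=[P2,P3,P4] Q1=[P1] Q2=[]
t=2-4: P2@Q0 runs 2, rem=8, I/O yield, promote→Q0. Q0=[P3,P4,P2] Q1=[P1] Q2=[]
t=4-6: P3@Q0 runs 2, rem=11, quantum used, demote→Q1. Q0=[P4,P2] Q1=[P1,P3] Q2=[]
t=6-8: P4@Q0 runs 2, rem=10, I/O yield, promote→Q0. Q0=[P2,P4] Q1=[P1,P3] Q2=[]
t=8-10: P2@Q0 runs 2, rem=6, I/O yield, promote→Q0. Q0=[P4,P2] Q1=[P1,P3] Q2=[]
t=10-12: P4@Q0 runs 2, rem=8, I/O yield, promote→Q0. Q0=[P2,P4] Q1=[P1,P3] Q2=[]
t=12-14: P2@Q0 runs 2, rem=4, I/O yield, promote→Q0. Q0=[P4,P2] Q1=[P1,P3] Q2=[]
t=14-16: P4@Q0 runs 2, rem=6, I/O yield, promote→Q0. Q0=[P2,P4] Q1=[P1,P3] Q2=[]
t=16-18: P2@Q0 runs 2, rem=2, I/O yield, promote→Q0. Q0=[P4,P2] Q1=[P1,P3] Q2=[]
t=18-20: P4@Q0 runs 2, rem=4, I/O yield, promote→Q0. Q0=[P2,P4] Q1=[P1,P3] Q2=[]
t=20-22: P2@Q0 runs 2, rem=0, completes. Q0=[P4] Q1=[P1,P3] Q2=[]
t=22-24: P4@Q0 runs 2, rem=2, I/O yield, promote→Q0. Q0=[P4] Q1=[P1,P3] Q2=[]
t=24-26: P4@Q0 runs 2, rem=0, completes. Q0=[] Q1=[P1,P3] Q2=[]
t=26-31: P1@Q1 runs 5, rem=5, quantum used, demote→Q2. Q0=[] Q1=[P3] Q2=[P1]
t=31-36: P3@Q1 runs 5, rem=6, quantum used, demote→Q2. Q0=[] Q1=[] Q2=[P1,P3]
t=36-41: P1@Q2 runs 5, rem=0, completes. Q0=[] Q1=[] Q2=[P3]
t=41-47: P3@Q2 runs 6, rem=0, completes. Q0=[] Q1=[] Q2=[]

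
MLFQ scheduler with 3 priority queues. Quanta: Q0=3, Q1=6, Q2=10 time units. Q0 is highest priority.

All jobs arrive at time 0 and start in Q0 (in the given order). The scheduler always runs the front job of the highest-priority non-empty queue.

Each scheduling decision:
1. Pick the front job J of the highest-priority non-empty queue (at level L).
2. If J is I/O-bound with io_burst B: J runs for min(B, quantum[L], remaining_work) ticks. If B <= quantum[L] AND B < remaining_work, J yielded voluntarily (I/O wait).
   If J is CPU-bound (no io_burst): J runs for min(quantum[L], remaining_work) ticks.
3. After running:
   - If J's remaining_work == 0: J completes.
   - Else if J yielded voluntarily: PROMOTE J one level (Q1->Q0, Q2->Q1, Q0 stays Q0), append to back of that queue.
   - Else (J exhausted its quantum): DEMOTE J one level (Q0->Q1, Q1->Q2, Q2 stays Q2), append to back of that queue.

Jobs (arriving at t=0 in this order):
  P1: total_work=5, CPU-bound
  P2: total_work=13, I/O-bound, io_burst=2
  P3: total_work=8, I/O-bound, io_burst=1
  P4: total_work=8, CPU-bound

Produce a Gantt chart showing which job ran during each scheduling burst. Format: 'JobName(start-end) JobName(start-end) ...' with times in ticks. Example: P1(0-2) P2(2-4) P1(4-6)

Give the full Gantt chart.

t=0-3: P1@Q0 runs 3, rem=2, quantum used, demote→Q1. Q0=[P2,P3,P4] Q1=[P1] Q2=[]
t=3-5: P2@Q0 runs 2, rem=11, I/O yield, promote→Q0. Q0=[P3,P4,P2] Q1=[P1] Q2=[]
t=5-6: P3@Q0 runs 1, rem=7, I/O yield, promote→Q0. Q0=[P4,P2,P3] Q1=[P1] Q2=[]
t=6-9: P4@Q0 runs 3, rem=5, quantum used, demote→Q1. Q0=[P2,P3] Q1=[P1,P4] Q2=[]
t=9-11: P2@Q0 runs 2, rem=9, I/O yield, promote→Q0. Q0=[P3,P2] Q1=[P1,P4] Q2=[]
t=11-12: P3@Q0 runs 1, rem=6, I/O yield, promote→Q0. Q0=[P2,P3] Q1=[P1,P4] Q2=[]
t=12-14: P2@Q0 runs 2, rem=7, I/O yield, promote→Q0. Q0=[P3,P2] Q1=[P1,P4] Q2=[]
t=14-15: P3@Q0 runs 1, rem=5, I/O yield, promote→Q0. Q0=[P2,P3] Q1=[P1,P4] Q2=[]
t=15-17: P2@Q0 runs 2, rem=5, I/O yield, promote→Q0. Q0=[P3,P2] Q1=[P1,P4] Q2=[]
t=17-18: P3@Q0 runs 1, rem=4, I/O yield, promote→Q0. Q0=[P2,P3] Q1=[P1,P4] Q2=[]
t=18-20: P2@Q0 runs 2, rem=3, I/O yield, promote→Q0. Q0=[P3,P2] Q1=[P1,P4] Q2=[]
t=20-21: P3@Q0 runs 1, rem=3, I/O yield, promote→Q0. Q0=[P2,P3] Q1=[P1,P4] Q2=[]
t=21-23: P2@Q0 runs 2, rem=1, I/O yield, promote→Q0. Q0=[P3,P2] Q1=[P1,P4] Q2=[]
t=23-24: P3@Q0 runs 1, rem=2, I/O yield, promote→Q0. Q0=[P2,P3] Q1=[P1,P4] Q2=[]
t=24-25: P2@Q0 runs 1, rem=0, completes. Q0=[P3] Q1=[P1,P4] Q2=[]
t=25-26: P3@Q0 runs 1, rem=1, I/O yield, promote→Q0. Q0=[P3] Q1=[P1,P4] Q2=[]
t=26-27: P3@Q0 runs 1, rem=0, completes. Q0=[] Q1=[P1,P4] Q2=[]
t=27-29: P1@Q1 runs 2, rem=0, completes. Q0=[] Q1=[P4] Q2=[]
t=29-34: P4@Q1 runs 5, rem=0, completes. Q0=[] Q1=[] Q2=[]

Answer: P1(0-3) P2(3-5) P3(5-6) P4(6-9) P2(9-11) P3(11-12) P2(12-14) P3(14-15) P2(15-17) P3(17-18) P2(18-20) P3(20-21) P2(21-23) P3(23-24) P2(24-25) P3(25-26) P3(26-27) P1(27-29) P4(29-34)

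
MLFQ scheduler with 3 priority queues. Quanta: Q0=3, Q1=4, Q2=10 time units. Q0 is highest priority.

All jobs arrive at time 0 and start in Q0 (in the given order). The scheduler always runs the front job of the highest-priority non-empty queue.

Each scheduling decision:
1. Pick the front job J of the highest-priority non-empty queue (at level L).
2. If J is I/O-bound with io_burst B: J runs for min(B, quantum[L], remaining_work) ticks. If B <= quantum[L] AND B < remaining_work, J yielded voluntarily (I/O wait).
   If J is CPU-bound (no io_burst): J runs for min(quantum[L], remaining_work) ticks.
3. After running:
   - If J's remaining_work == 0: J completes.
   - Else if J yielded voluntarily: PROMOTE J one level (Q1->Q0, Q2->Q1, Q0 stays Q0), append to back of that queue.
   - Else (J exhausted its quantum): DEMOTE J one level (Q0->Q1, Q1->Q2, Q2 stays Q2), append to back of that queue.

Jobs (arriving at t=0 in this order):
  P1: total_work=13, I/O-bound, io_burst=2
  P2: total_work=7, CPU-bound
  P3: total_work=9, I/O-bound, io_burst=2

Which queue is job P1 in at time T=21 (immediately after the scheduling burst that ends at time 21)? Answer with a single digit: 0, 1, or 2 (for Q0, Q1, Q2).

Answer: 0

Derivation:
t=0-2: P1@Q0 runs 2, rem=11, I/O yield, promote→Q0. Q0=[P2,P3,P1] Q1=[] Q2=[]
t=2-5: P2@Q0 runs 3, rem=4, quantum used, demote→Q1. Q0=[P3,P1] Q1=[P2] Q2=[]
t=5-7: P3@Q0 runs 2, rem=7, I/O yield, promote→Q0. Q0=[P1,P3] Q1=[P2] Q2=[]
t=7-9: P1@Q0 runs 2, rem=9, I/O yield, promote→Q0. Q0=[P3,P1] Q1=[P2] Q2=[]
t=9-11: P3@Q0 runs 2, rem=5, I/O yield, promote→Q0. Q0=[P1,P3] Q1=[P2] Q2=[]
t=11-13: P1@Q0 runs 2, rem=7, I/O yield, promote→Q0. Q0=[P3,P1] Q1=[P2] Q2=[]
t=13-15: P3@Q0 runs 2, rem=3, I/O yield, promote→Q0. Q0=[P1,P3] Q1=[P2] Q2=[]
t=15-17: P1@Q0 runs 2, rem=5, I/O yield, promote→Q0. Q0=[P3,P1] Q1=[P2] Q2=[]
t=17-19: P3@Q0 runs 2, rem=1, I/O yield, promote→Q0. Q0=[P1,P3] Q1=[P2] Q2=[]
t=19-21: P1@Q0 runs 2, rem=3, I/O yield, promote→Q0. Q0=[P3,P1] Q1=[P2] Q2=[]
t=21-22: P3@Q0 runs 1, rem=0, completes. Q0=[P1] Q1=[P2] Q2=[]
t=22-24: P1@Q0 runs 2, rem=1, I/O yield, promote→Q0. Q0=[P1] Q1=[P2] Q2=[]
t=24-25: P1@Q0 runs 1, rem=0, completes. Q0=[] Q1=[P2] Q2=[]
t=25-29: P2@Q1 runs 4, rem=0, completes. Q0=[] Q1=[] Q2=[]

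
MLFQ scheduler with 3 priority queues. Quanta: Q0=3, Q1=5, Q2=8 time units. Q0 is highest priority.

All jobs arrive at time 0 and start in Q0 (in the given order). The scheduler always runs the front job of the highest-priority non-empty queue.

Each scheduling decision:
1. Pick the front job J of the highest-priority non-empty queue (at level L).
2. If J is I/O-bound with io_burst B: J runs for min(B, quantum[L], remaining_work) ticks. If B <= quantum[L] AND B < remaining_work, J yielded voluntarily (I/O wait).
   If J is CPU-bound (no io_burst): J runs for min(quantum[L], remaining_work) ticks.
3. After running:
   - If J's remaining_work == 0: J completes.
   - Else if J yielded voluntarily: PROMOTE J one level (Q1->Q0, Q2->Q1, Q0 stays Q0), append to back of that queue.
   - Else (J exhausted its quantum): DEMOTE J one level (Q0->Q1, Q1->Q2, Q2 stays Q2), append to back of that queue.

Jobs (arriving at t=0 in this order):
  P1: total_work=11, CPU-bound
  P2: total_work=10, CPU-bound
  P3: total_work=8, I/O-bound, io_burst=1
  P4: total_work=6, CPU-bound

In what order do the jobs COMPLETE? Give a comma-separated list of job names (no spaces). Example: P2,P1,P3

Answer: P3,P4,P1,P2

Derivation:
t=0-3: P1@Q0 runs 3, rem=8, quantum used, demote→Q1. Q0=[P2,P3,P4] Q1=[P1] Q2=[]
t=3-6: P2@Q0 runs 3, rem=7, quantum used, demote→Q1. Q0=[P3,P4] Q1=[P1,P2] Q2=[]
t=6-7: P3@Q0 runs 1, rem=7, I/O yield, promote→Q0. Q0=[P4,P3] Q1=[P1,P2] Q2=[]
t=7-10: P4@Q0 runs 3, rem=3, quantum used, demote→Q1. Q0=[P3] Q1=[P1,P2,P4] Q2=[]
t=10-11: P3@Q0 runs 1, rem=6, I/O yield, promote→Q0. Q0=[P3] Q1=[P1,P2,P4] Q2=[]
t=11-12: P3@Q0 runs 1, rem=5, I/O yield, promote→Q0. Q0=[P3] Q1=[P1,P2,P4] Q2=[]
t=12-13: P3@Q0 runs 1, rem=4, I/O yield, promote→Q0. Q0=[P3] Q1=[P1,P2,P4] Q2=[]
t=13-14: P3@Q0 runs 1, rem=3, I/O yield, promote→Q0. Q0=[P3] Q1=[P1,P2,P4] Q2=[]
t=14-15: P3@Q0 runs 1, rem=2, I/O yield, promote→Q0. Q0=[P3] Q1=[P1,P2,P4] Q2=[]
t=15-16: P3@Q0 runs 1, rem=1, I/O yield, promote→Q0. Q0=[P3] Q1=[P1,P2,P4] Q2=[]
t=16-17: P3@Q0 runs 1, rem=0, completes. Q0=[] Q1=[P1,P2,P4] Q2=[]
t=17-22: P1@Q1 runs 5, rem=3, quantum used, demote→Q2. Q0=[] Q1=[P2,P4] Q2=[P1]
t=22-27: P2@Q1 runs 5, rem=2, quantum used, demote→Q2. Q0=[] Q1=[P4] Q2=[P1,P2]
t=27-30: P4@Q1 runs 3, rem=0, completes. Q0=[] Q1=[] Q2=[P1,P2]
t=30-33: P1@Q2 runs 3, rem=0, completes. Q0=[] Q1=[] Q2=[P2]
t=33-35: P2@Q2 runs 2, rem=0, completes. Q0=[] Q1=[] Q2=[]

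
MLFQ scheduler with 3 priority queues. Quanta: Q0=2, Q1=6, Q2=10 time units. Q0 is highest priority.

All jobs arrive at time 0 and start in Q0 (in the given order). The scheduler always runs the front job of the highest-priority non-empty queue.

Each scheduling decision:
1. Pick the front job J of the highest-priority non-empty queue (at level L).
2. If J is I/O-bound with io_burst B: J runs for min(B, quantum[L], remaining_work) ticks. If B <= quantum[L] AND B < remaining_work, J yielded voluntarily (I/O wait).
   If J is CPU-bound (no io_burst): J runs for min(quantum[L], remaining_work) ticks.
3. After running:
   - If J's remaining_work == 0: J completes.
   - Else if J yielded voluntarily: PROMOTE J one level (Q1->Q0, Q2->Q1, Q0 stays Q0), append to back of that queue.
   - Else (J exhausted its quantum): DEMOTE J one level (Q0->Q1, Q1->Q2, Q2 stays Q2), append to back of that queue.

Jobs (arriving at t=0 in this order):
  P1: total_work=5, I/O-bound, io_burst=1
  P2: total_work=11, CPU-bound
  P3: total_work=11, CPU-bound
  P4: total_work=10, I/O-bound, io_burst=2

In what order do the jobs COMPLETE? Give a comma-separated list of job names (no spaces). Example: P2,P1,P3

t=0-1: P1@Q0 runs 1, rem=4, I/O yield, promote→Q0. Q0=[P2,P3,P4,P1] Q1=[] Q2=[]
t=1-3: P2@Q0 runs 2, rem=9, quantum used, demote→Q1. Q0=[P3,P4,P1] Q1=[P2] Q2=[]
t=3-5: P3@Q0 runs 2, rem=9, quantum used, demote→Q1. Q0=[P4,P1] Q1=[P2,P3] Q2=[]
t=5-7: P4@Q0 runs 2, rem=8, I/O yield, promote→Q0. Q0=[P1,P4] Q1=[P2,P3] Q2=[]
t=7-8: P1@Q0 runs 1, rem=3, I/O yield, promote→Q0. Q0=[P4,P1] Q1=[P2,P3] Q2=[]
t=8-10: P4@Q0 runs 2, rem=6, I/O yield, promote→Q0. Q0=[P1,P4] Q1=[P2,P3] Q2=[]
t=10-11: P1@Q0 runs 1, rem=2, I/O yield, promote→Q0. Q0=[P4,P1] Q1=[P2,P3] Q2=[]
t=11-13: P4@Q0 runs 2, rem=4, I/O yield, promote→Q0. Q0=[P1,P4] Q1=[P2,P3] Q2=[]
t=13-14: P1@Q0 runs 1, rem=1, I/O yield, promote→Q0. Q0=[P4,P1] Q1=[P2,P3] Q2=[]
t=14-16: P4@Q0 runs 2, rem=2, I/O yield, promote→Q0. Q0=[P1,P4] Q1=[P2,P3] Q2=[]
t=16-17: P1@Q0 runs 1, rem=0, completes. Q0=[P4] Q1=[P2,P3] Q2=[]
t=17-19: P4@Q0 runs 2, rem=0, completes. Q0=[] Q1=[P2,P3] Q2=[]
t=19-25: P2@Q1 runs 6, rem=3, quantum used, demote→Q2. Q0=[] Q1=[P3] Q2=[P2]
t=25-31: P3@Q1 runs 6, rem=3, quantum used, demote→Q2. Q0=[] Q1=[] Q2=[P2,P3]
t=31-34: P2@Q2 runs 3, rem=0, completes. Q0=[] Q1=[] Q2=[P3]
t=34-37: P3@Q2 runs 3, rem=0, completes. Q0=[] Q1=[] Q2=[]

Answer: P1,P4,P2,P3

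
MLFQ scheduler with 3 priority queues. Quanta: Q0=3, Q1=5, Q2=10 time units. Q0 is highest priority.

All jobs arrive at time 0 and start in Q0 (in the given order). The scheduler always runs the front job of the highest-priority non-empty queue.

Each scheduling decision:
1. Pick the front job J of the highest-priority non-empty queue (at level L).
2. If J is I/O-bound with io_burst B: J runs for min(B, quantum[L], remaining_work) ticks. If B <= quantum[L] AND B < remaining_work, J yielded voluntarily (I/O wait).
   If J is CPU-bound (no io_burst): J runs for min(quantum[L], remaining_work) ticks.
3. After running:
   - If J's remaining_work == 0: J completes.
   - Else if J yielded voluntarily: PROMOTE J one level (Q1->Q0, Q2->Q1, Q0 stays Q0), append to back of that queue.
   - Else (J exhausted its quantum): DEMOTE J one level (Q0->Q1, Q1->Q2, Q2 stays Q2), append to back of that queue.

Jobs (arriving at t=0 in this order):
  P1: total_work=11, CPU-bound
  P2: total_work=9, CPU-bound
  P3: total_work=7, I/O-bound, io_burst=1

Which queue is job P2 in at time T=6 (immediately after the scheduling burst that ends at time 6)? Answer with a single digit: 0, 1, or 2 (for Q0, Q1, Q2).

Answer: 1

Derivation:
t=0-3: P1@Q0 runs 3, rem=8, quantum used, demote→Q1. Q0=[P2,P3] Q1=[P1] Q2=[]
t=3-6: P2@Q0 runs 3, rem=6, quantum used, demote→Q1. Q0=[P3] Q1=[P1,P2] Q2=[]
t=6-7: P3@Q0 runs 1, rem=6, I/O yield, promote→Q0. Q0=[P3] Q1=[P1,P2] Q2=[]
t=7-8: P3@Q0 runs 1, rem=5, I/O yield, promote→Q0. Q0=[P3] Q1=[P1,P2] Q2=[]
t=8-9: P3@Q0 runs 1, rem=4, I/O yield, promote→Q0. Q0=[P3] Q1=[P1,P2] Q2=[]
t=9-10: P3@Q0 runs 1, rem=3, I/O yield, promote→Q0. Q0=[P3] Q1=[P1,P2] Q2=[]
t=10-11: P3@Q0 runs 1, rem=2, I/O yield, promote→Q0. Q0=[P3] Q1=[P1,P2] Q2=[]
t=11-12: P3@Q0 runs 1, rem=1, I/O yield, promote→Q0. Q0=[P3] Q1=[P1,P2] Q2=[]
t=12-13: P3@Q0 runs 1, rem=0, completes. Q0=[] Q1=[P1,P2] Q2=[]
t=13-18: P1@Q1 runs 5, rem=3, quantum used, demote→Q2. Q0=[] Q1=[P2] Q2=[P1]
t=18-23: P2@Q1 runs 5, rem=1, quantum used, demote→Q2. Q0=[] Q1=[] Q2=[P1,P2]
t=23-26: P1@Q2 runs 3, rem=0, completes. Q0=[] Q1=[] Q2=[P2]
t=26-27: P2@Q2 runs 1, rem=0, completes. Q0=[] Q1=[] Q2=[]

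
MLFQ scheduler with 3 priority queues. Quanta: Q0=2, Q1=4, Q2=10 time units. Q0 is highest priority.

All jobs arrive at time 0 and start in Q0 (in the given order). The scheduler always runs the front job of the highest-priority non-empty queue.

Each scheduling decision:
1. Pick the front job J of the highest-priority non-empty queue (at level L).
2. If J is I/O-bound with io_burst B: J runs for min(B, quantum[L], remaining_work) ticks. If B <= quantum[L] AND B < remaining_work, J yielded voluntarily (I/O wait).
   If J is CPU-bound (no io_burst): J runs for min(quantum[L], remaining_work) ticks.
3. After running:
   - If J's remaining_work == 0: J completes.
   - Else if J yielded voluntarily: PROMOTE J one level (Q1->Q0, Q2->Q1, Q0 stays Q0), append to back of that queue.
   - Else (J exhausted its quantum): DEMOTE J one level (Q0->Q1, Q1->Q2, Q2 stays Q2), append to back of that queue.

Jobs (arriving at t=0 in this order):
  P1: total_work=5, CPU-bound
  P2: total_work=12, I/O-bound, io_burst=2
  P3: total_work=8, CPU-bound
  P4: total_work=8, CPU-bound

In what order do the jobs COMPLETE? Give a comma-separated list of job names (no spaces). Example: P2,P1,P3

Answer: P2,P1,P3,P4

Derivation:
t=0-2: P1@Q0 runs 2, rem=3, quantum used, demote→Q1. Q0=[P2,P3,P4] Q1=[P1] Q2=[]
t=2-4: P2@Q0 runs 2, rem=10, I/O yield, promote→Q0. Q0=[P3,P4,P2] Q1=[P1] Q2=[]
t=4-6: P3@Q0 runs 2, rem=6, quantum used, demote→Q1. Q0=[P4,P2] Q1=[P1,P3] Q2=[]
t=6-8: P4@Q0 runs 2, rem=6, quantum used, demote→Q1. Q0=[P2] Q1=[P1,P3,P4] Q2=[]
t=8-10: P2@Q0 runs 2, rem=8, I/O yield, promote→Q0. Q0=[P2] Q1=[P1,P3,P4] Q2=[]
t=10-12: P2@Q0 runs 2, rem=6, I/O yield, promote→Q0. Q0=[P2] Q1=[P1,P3,P4] Q2=[]
t=12-14: P2@Q0 runs 2, rem=4, I/O yield, promote→Q0. Q0=[P2] Q1=[P1,P3,P4] Q2=[]
t=14-16: P2@Q0 runs 2, rem=2, I/O yield, promote→Q0. Q0=[P2] Q1=[P1,P3,P4] Q2=[]
t=16-18: P2@Q0 runs 2, rem=0, completes. Q0=[] Q1=[P1,P3,P4] Q2=[]
t=18-21: P1@Q1 runs 3, rem=0, completes. Q0=[] Q1=[P3,P4] Q2=[]
t=21-25: P3@Q1 runs 4, rem=2, quantum used, demote→Q2. Q0=[] Q1=[P4] Q2=[P3]
t=25-29: P4@Q1 runs 4, rem=2, quantum used, demote→Q2. Q0=[] Q1=[] Q2=[P3,P4]
t=29-31: P3@Q2 runs 2, rem=0, completes. Q0=[] Q1=[] Q2=[P4]
t=31-33: P4@Q2 runs 2, rem=0, completes. Q0=[] Q1=[] Q2=[]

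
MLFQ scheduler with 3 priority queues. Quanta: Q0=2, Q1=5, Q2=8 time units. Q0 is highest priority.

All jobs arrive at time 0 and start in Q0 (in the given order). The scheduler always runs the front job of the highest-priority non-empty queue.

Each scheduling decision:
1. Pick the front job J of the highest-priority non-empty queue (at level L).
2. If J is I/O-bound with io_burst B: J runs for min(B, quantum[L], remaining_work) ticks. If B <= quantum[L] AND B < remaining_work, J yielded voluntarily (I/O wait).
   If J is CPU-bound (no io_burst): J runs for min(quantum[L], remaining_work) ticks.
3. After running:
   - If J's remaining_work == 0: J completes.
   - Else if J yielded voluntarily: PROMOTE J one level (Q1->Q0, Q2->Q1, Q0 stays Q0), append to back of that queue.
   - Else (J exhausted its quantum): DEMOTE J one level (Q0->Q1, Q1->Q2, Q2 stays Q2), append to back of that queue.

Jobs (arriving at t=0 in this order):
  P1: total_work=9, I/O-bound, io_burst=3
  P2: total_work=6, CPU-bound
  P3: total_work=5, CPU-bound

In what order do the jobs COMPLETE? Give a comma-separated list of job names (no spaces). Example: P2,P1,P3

t=0-2: P1@Q0 runs 2, rem=7, quantum used, demote→Q1. Q0=[P2,P3] Q1=[P1] Q2=[]
t=2-4: P2@Q0 runs 2, rem=4, quantum used, demote→Q1. Q0=[P3] Q1=[P1,P2] Q2=[]
t=4-6: P3@Q0 runs 2, rem=3, quantum used, demote→Q1. Q0=[] Q1=[P1,P2,P3] Q2=[]
t=6-9: P1@Q1 runs 3, rem=4, I/O yield, promote→Q0. Q0=[P1] Q1=[P2,P3] Q2=[]
t=9-11: P1@Q0 runs 2, rem=2, quantum used, demote→Q1. Q0=[] Q1=[P2,P3,P1] Q2=[]
t=11-15: P2@Q1 runs 4, rem=0, completes. Q0=[] Q1=[P3,P1] Q2=[]
t=15-18: P3@Q1 runs 3, rem=0, completes. Q0=[] Q1=[P1] Q2=[]
t=18-20: P1@Q1 runs 2, rem=0, completes. Q0=[] Q1=[] Q2=[]

Answer: P2,P3,P1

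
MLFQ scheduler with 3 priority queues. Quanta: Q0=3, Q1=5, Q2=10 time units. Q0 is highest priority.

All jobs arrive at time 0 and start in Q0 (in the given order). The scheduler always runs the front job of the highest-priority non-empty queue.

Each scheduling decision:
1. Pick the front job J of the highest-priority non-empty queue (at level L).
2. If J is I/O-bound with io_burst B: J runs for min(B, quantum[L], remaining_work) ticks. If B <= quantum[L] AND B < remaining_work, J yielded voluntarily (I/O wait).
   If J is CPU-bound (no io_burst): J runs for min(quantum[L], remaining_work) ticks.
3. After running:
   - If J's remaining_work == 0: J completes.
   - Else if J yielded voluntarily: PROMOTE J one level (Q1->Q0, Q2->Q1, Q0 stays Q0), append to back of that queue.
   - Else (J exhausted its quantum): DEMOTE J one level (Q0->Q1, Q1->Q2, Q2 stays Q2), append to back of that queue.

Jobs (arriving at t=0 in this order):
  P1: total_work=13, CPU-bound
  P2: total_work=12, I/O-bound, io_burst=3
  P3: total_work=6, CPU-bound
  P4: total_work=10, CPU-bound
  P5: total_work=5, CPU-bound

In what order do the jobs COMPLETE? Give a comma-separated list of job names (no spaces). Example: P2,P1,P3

Answer: P2,P3,P5,P1,P4

Derivation:
t=0-3: P1@Q0 runs 3, rem=10, quantum used, demote→Q1. Q0=[P2,P3,P4,P5] Q1=[P1] Q2=[]
t=3-6: P2@Q0 runs 3, rem=9, I/O yield, promote→Q0. Q0=[P3,P4,P5,P2] Q1=[P1] Q2=[]
t=6-9: P3@Q0 runs 3, rem=3, quantum used, demote→Q1. Q0=[P4,P5,P2] Q1=[P1,P3] Q2=[]
t=9-12: P4@Q0 runs 3, rem=7, quantum used, demote→Q1. Q0=[P5,P2] Q1=[P1,P3,P4] Q2=[]
t=12-15: P5@Q0 runs 3, rem=2, quantum used, demote→Q1. Q0=[P2] Q1=[P1,P3,P4,P5] Q2=[]
t=15-18: P2@Q0 runs 3, rem=6, I/O yield, promote→Q0. Q0=[P2] Q1=[P1,P3,P4,P5] Q2=[]
t=18-21: P2@Q0 runs 3, rem=3, I/O yield, promote→Q0. Q0=[P2] Q1=[P1,P3,P4,P5] Q2=[]
t=21-24: P2@Q0 runs 3, rem=0, completes. Q0=[] Q1=[P1,P3,P4,P5] Q2=[]
t=24-29: P1@Q1 runs 5, rem=5, quantum used, demote→Q2. Q0=[] Q1=[P3,P4,P5] Q2=[P1]
t=29-32: P3@Q1 runs 3, rem=0, completes. Q0=[] Q1=[P4,P5] Q2=[P1]
t=32-37: P4@Q1 runs 5, rem=2, quantum used, demote→Q2. Q0=[] Q1=[P5] Q2=[P1,P4]
t=37-39: P5@Q1 runs 2, rem=0, completes. Q0=[] Q1=[] Q2=[P1,P4]
t=39-44: P1@Q2 runs 5, rem=0, completes. Q0=[] Q1=[] Q2=[P4]
t=44-46: P4@Q2 runs 2, rem=0, completes. Q0=[] Q1=[] Q2=[]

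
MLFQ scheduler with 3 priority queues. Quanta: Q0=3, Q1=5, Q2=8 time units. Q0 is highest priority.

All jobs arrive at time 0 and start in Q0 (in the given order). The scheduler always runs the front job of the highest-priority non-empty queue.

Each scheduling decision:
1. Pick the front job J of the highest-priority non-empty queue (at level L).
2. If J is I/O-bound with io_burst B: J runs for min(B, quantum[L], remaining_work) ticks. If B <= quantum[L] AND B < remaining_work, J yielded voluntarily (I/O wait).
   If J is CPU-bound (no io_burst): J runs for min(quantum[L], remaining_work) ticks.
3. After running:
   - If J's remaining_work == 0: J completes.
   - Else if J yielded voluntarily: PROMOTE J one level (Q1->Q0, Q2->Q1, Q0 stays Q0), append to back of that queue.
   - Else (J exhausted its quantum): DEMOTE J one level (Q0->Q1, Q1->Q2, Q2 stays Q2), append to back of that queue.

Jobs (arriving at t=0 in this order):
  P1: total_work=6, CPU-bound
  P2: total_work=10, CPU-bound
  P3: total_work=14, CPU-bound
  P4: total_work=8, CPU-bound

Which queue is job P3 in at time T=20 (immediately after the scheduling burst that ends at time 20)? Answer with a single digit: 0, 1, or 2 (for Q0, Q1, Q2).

Answer: 1

Derivation:
t=0-3: P1@Q0 runs 3, rem=3, quantum used, demote→Q1. Q0=[P2,P3,P4] Q1=[P1] Q2=[]
t=3-6: P2@Q0 runs 3, rem=7, quantum used, demote→Q1. Q0=[P3,P4] Q1=[P1,P2] Q2=[]
t=6-9: P3@Q0 runs 3, rem=11, quantum used, demote→Q1. Q0=[P4] Q1=[P1,P2,P3] Q2=[]
t=9-12: P4@Q0 runs 3, rem=5, quantum used, demote→Q1. Q0=[] Q1=[P1,P2,P3,P4] Q2=[]
t=12-15: P1@Q1 runs 3, rem=0, completes. Q0=[] Q1=[P2,P3,P4] Q2=[]
t=15-20: P2@Q1 runs 5, rem=2, quantum used, demote→Q2. Q0=[] Q1=[P3,P4] Q2=[P2]
t=20-25: P3@Q1 runs 5, rem=6, quantum used, demote→Q2. Q0=[] Q1=[P4] Q2=[P2,P3]
t=25-30: P4@Q1 runs 5, rem=0, completes. Q0=[] Q1=[] Q2=[P2,P3]
t=30-32: P2@Q2 runs 2, rem=0, completes. Q0=[] Q1=[] Q2=[P3]
t=32-38: P3@Q2 runs 6, rem=0, completes. Q0=[] Q1=[] Q2=[]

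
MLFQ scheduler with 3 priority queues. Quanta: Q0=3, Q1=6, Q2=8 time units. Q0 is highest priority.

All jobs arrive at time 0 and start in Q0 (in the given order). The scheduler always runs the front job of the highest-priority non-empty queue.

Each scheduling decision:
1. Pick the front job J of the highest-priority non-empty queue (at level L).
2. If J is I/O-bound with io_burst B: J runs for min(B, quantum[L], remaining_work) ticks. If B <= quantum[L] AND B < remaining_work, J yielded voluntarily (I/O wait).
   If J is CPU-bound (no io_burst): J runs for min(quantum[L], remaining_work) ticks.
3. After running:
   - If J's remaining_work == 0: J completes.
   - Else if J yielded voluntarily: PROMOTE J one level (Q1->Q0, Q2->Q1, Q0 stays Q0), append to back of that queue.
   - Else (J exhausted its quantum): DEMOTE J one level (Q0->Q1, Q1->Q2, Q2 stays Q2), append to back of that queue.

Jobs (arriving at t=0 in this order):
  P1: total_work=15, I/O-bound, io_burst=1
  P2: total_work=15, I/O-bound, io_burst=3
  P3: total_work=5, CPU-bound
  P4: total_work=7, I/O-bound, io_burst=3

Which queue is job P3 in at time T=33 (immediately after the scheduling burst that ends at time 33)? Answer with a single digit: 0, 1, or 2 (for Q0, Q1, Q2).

t=0-1: P1@Q0 runs 1, rem=14, I/O yield, promote→Q0. Q0=[P2,P3,P4,P1] Q1=[] Q2=[]
t=1-4: P2@Q0 runs 3, rem=12, I/O yield, promote→Q0. Q0=[P3,P4,P1,P2] Q1=[] Q2=[]
t=4-7: P3@Q0 runs 3, rem=2, quantum used, demote→Q1. Q0=[P4,P1,P2] Q1=[P3] Q2=[]
t=7-10: P4@Q0 runs 3, rem=4, I/O yield, promote→Q0. Q0=[P1,P2,P4] Q1=[P3] Q2=[]
t=10-11: P1@Q0 runs 1, rem=13, I/O yield, promote→Q0. Q0=[P2,P4,P1] Q1=[P3] Q2=[]
t=11-14: P2@Q0 runs 3, rem=9, I/O yield, promote→Q0. Q0=[P4,P1,P2] Q1=[P3] Q2=[]
t=14-17: P4@Q0 runs 3, rem=1, I/O yield, promote→Q0. Q0=[P1,P2,P4] Q1=[P3] Q2=[]
t=17-18: P1@Q0 runs 1, rem=12, I/O yield, promote→Q0. Q0=[P2,P4,P1] Q1=[P3] Q2=[]
t=18-21: P2@Q0 runs 3, rem=6, I/O yield, promote→Q0. Q0=[P4,P1,P2] Q1=[P3] Q2=[]
t=21-22: P4@Q0 runs 1, rem=0, completes. Q0=[P1,P2] Q1=[P3] Q2=[]
t=22-23: P1@Q0 runs 1, rem=11, I/O yield, promote→Q0. Q0=[P2,P1] Q1=[P3] Q2=[]
t=23-26: P2@Q0 runs 3, rem=3, I/O yield, promote→Q0. Q0=[P1,P2] Q1=[P3] Q2=[]
t=26-27: P1@Q0 runs 1, rem=10, I/O yield, promote→Q0. Q0=[P2,P1] Q1=[P3] Q2=[]
t=27-30: P2@Q0 runs 3, rem=0, completes. Q0=[P1] Q1=[P3] Q2=[]
t=30-31: P1@Q0 runs 1, rem=9, I/O yield, promote→Q0. Q0=[P1] Q1=[P3] Q2=[]
t=31-32: P1@Q0 runs 1, rem=8, I/O yield, promote→Q0. Q0=[P1] Q1=[P3] Q2=[]
t=32-33: P1@Q0 runs 1, rem=7, I/O yield, promote→Q0. Q0=[P1] Q1=[P3] Q2=[]
t=33-34: P1@Q0 runs 1, rem=6, I/O yield, promote→Q0. Q0=[P1] Q1=[P3] Q2=[]
t=34-35: P1@Q0 runs 1, rem=5, I/O yield, promote→Q0. Q0=[P1] Q1=[P3] Q2=[]
t=35-36: P1@Q0 runs 1, rem=4, I/O yield, promote→Q0. Q0=[P1] Q1=[P3] Q2=[]
t=36-37: P1@Q0 runs 1, rem=3, I/O yield, promote→Q0. Q0=[P1] Q1=[P3] Q2=[]
t=37-38: P1@Q0 runs 1, rem=2, I/O yield, promote→Q0. Q0=[P1] Q1=[P3] Q2=[]
t=38-39: P1@Q0 runs 1, rem=1, I/O yield, promote→Q0. Q0=[P1] Q1=[P3] Q2=[]
t=39-40: P1@Q0 runs 1, rem=0, completes. Q0=[] Q1=[P3] Q2=[]
t=40-42: P3@Q1 runs 2, rem=0, completes. Q0=[] Q1=[] Q2=[]

Answer: 1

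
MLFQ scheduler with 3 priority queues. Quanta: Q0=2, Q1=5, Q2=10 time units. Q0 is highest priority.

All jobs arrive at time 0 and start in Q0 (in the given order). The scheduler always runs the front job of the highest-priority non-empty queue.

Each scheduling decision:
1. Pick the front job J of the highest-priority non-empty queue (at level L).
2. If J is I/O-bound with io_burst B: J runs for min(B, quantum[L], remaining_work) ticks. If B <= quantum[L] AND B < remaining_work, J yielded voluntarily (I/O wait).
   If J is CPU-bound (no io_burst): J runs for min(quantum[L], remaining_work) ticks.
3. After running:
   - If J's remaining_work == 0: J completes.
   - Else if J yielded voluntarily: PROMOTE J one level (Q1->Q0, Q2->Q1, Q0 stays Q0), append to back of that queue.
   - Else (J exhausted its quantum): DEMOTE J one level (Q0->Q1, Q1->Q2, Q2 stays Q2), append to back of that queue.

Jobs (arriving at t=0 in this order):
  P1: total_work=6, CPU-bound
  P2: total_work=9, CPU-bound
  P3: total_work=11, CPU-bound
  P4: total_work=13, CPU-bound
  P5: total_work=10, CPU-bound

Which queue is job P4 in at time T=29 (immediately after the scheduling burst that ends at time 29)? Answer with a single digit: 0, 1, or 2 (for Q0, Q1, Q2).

Answer: 2

Derivation:
t=0-2: P1@Q0 runs 2, rem=4, quantum used, demote→Q1. Q0=[P2,P3,P4,P5] Q1=[P1] Q2=[]
t=2-4: P2@Q0 runs 2, rem=7, quantum used, demote→Q1. Q0=[P3,P4,P5] Q1=[P1,P2] Q2=[]
t=4-6: P3@Q0 runs 2, rem=9, quantum used, demote→Q1. Q0=[P4,P5] Q1=[P1,P2,P3] Q2=[]
t=6-8: P4@Q0 runs 2, rem=11, quantum used, demote→Q1. Q0=[P5] Q1=[P1,P2,P3,P4] Q2=[]
t=8-10: P5@Q0 runs 2, rem=8, quantum used, demote→Q1. Q0=[] Q1=[P1,P2,P3,P4,P5] Q2=[]
t=10-14: P1@Q1 runs 4, rem=0, completes. Q0=[] Q1=[P2,P3,P4,P5] Q2=[]
t=14-19: P2@Q1 runs 5, rem=2, quantum used, demote→Q2. Q0=[] Q1=[P3,P4,P5] Q2=[P2]
t=19-24: P3@Q1 runs 5, rem=4, quantum used, demote→Q2. Q0=[] Q1=[P4,P5] Q2=[P2,P3]
t=24-29: P4@Q1 runs 5, rem=6, quantum used, demote→Q2. Q0=[] Q1=[P5] Q2=[P2,P3,P4]
t=29-34: P5@Q1 runs 5, rem=3, quantum used, demote→Q2. Q0=[] Q1=[] Q2=[P2,P3,P4,P5]
t=34-36: P2@Q2 runs 2, rem=0, completes. Q0=[] Q1=[] Q2=[P3,P4,P5]
t=36-40: P3@Q2 runs 4, rem=0, completes. Q0=[] Q1=[] Q2=[P4,P5]
t=40-46: P4@Q2 runs 6, rem=0, completes. Q0=[] Q1=[] Q2=[P5]
t=46-49: P5@Q2 runs 3, rem=0, completes. Q0=[] Q1=[] Q2=[]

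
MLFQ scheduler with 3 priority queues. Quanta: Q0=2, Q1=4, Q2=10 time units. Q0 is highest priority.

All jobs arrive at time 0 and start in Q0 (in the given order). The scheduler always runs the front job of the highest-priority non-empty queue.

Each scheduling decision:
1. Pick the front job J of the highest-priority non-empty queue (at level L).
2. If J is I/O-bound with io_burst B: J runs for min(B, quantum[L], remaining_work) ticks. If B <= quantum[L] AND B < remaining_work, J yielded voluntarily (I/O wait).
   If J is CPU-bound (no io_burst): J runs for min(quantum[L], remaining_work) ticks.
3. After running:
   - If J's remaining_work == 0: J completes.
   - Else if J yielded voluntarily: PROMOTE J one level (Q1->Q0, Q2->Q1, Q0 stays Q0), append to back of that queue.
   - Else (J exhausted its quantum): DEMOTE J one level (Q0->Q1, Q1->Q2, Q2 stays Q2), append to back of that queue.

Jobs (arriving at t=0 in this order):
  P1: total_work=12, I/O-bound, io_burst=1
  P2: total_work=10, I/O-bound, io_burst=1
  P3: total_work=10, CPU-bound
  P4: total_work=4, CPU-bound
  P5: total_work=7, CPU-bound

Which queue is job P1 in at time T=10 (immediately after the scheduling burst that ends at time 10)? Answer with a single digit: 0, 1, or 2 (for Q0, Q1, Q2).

Answer: 0

Derivation:
t=0-1: P1@Q0 runs 1, rem=11, I/O yield, promote→Q0. Q0=[P2,P3,P4,P5,P1] Q1=[] Q2=[]
t=1-2: P2@Q0 runs 1, rem=9, I/O yield, promote→Q0. Q0=[P3,P4,P5,P1,P2] Q1=[] Q2=[]
t=2-4: P3@Q0 runs 2, rem=8, quantum used, demote→Q1. Q0=[P4,P5,P1,P2] Q1=[P3] Q2=[]
t=4-6: P4@Q0 runs 2, rem=2, quantum used, demote→Q1. Q0=[P5,P1,P2] Q1=[P3,P4] Q2=[]
t=6-8: P5@Q0 runs 2, rem=5, quantum used, demote→Q1. Q0=[P1,P2] Q1=[P3,P4,P5] Q2=[]
t=8-9: P1@Q0 runs 1, rem=10, I/O yield, promote→Q0. Q0=[P2,P1] Q1=[P3,P4,P5] Q2=[]
t=9-10: P2@Q0 runs 1, rem=8, I/O yield, promote→Q0. Q0=[P1,P2] Q1=[P3,P4,P5] Q2=[]
t=10-11: P1@Q0 runs 1, rem=9, I/O yield, promote→Q0. Q0=[P2,P1] Q1=[P3,P4,P5] Q2=[]
t=11-12: P2@Q0 runs 1, rem=7, I/O yield, promote→Q0. Q0=[P1,P2] Q1=[P3,P4,P5] Q2=[]
t=12-13: P1@Q0 runs 1, rem=8, I/O yield, promote→Q0. Q0=[P2,P1] Q1=[P3,P4,P5] Q2=[]
t=13-14: P2@Q0 runs 1, rem=6, I/O yield, promote→Q0. Q0=[P1,P2] Q1=[P3,P4,P5] Q2=[]
t=14-15: P1@Q0 runs 1, rem=7, I/O yield, promote→Q0. Q0=[P2,P1] Q1=[P3,P4,P5] Q2=[]
t=15-16: P2@Q0 runs 1, rem=5, I/O yield, promote→Q0. Q0=[P1,P2] Q1=[P3,P4,P5] Q2=[]
t=16-17: P1@Q0 runs 1, rem=6, I/O yield, promote→Q0. Q0=[P2,P1] Q1=[P3,P4,P5] Q2=[]
t=17-18: P2@Q0 runs 1, rem=4, I/O yield, promote→Q0. Q0=[P1,P2] Q1=[P3,P4,P5] Q2=[]
t=18-19: P1@Q0 runs 1, rem=5, I/O yield, promote→Q0. Q0=[P2,P1] Q1=[P3,P4,P5] Q2=[]
t=19-20: P2@Q0 runs 1, rem=3, I/O yield, promote→Q0. Q0=[P1,P2] Q1=[P3,P4,P5] Q2=[]
t=20-21: P1@Q0 runs 1, rem=4, I/O yield, promote→Q0. Q0=[P2,P1] Q1=[P3,P4,P5] Q2=[]
t=21-22: P2@Q0 runs 1, rem=2, I/O yield, promote→Q0. Q0=[P1,P2] Q1=[P3,P4,P5] Q2=[]
t=22-23: P1@Q0 runs 1, rem=3, I/O yield, promote→Q0. Q0=[P2,P1] Q1=[P3,P4,P5] Q2=[]
t=23-24: P2@Q0 runs 1, rem=1, I/O yield, promote→Q0. Q0=[P1,P2] Q1=[P3,P4,P5] Q2=[]
t=24-25: P1@Q0 runs 1, rem=2, I/O yield, promote→Q0. Q0=[P2,P1] Q1=[P3,P4,P5] Q2=[]
t=25-26: P2@Q0 runs 1, rem=0, completes. Q0=[P1] Q1=[P3,P4,P5] Q2=[]
t=26-27: P1@Q0 runs 1, rem=1, I/O yield, promote→Q0. Q0=[P1] Q1=[P3,P4,P5] Q2=[]
t=27-28: P1@Q0 runs 1, rem=0, completes. Q0=[] Q1=[P3,P4,P5] Q2=[]
t=28-32: P3@Q1 runs 4, rem=4, quantum used, demote→Q2. Q0=[] Q1=[P4,P5] Q2=[P3]
t=32-34: P4@Q1 runs 2, rem=0, completes. Q0=[] Q1=[P5] Q2=[P3]
t=34-38: P5@Q1 runs 4, rem=1, quantum used, demote→Q2. Q0=[] Q1=[] Q2=[P3,P5]
t=38-42: P3@Q2 runs 4, rem=0, completes. Q0=[] Q1=[] Q2=[P5]
t=42-43: P5@Q2 runs 1, rem=0, completes. Q0=[] Q1=[] Q2=[]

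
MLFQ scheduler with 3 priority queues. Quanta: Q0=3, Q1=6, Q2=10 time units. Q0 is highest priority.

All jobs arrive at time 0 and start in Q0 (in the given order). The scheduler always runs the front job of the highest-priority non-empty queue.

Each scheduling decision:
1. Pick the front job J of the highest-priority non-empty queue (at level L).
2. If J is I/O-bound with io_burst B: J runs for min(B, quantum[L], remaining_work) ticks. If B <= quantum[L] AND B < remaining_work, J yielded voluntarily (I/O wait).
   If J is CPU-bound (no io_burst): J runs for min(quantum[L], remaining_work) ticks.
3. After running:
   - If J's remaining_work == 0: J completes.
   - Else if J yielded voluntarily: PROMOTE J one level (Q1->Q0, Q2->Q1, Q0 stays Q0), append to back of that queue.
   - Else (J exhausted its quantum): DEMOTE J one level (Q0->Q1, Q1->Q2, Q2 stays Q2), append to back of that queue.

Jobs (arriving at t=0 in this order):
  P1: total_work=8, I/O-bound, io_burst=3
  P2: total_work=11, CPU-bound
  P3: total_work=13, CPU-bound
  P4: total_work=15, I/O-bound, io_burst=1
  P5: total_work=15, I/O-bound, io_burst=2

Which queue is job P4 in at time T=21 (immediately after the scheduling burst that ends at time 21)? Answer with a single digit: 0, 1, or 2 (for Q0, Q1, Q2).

t=0-3: P1@Q0 runs 3, rem=5, I/O yield, promote→Q0. Q0=[P2,P3,P4,P5,P1] Q1=[] Q2=[]
t=3-6: P2@Q0 runs 3, rem=8, quantum used, demote→Q1. Q0=[P3,P4,P5,P1] Q1=[P2] Q2=[]
t=6-9: P3@Q0 runs 3, rem=10, quantum used, demote→Q1. Q0=[P4,P5,P1] Q1=[P2,P3] Q2=[]
t=9-10: P4@Q0 runs 1, rem=14, I/O yield, promote→Q0. Q0=[P5,P1,P4] Q1=[P2,P3] Q2=[]
t=10-12: P5@Q0 runs 2, rem=13, I/O yield, promote→Q0. Q0=[P1,P4,P5] Q1=[P2,P3] Q2=[]
t=12-15: P1@Q0 runs 3, rem=2, I/O yield, promote→Q0. Q0=[P4,P5,P1] Q1=[P2,P3] Q2=[]
t=15-16: P4@Q0 runs 1, rem=13, I/O yield, promote→Q0. Q0=[P5,P1,P4] Q1=[P2,P3] Q2=[]
t=16-18: P5@Q0 runs 2, rem=11, I/O yield, promote→Q0. Q0=[P1,P4,P5] Q1=[P2,P3] Q2=[]
t=18-20: P1@Q0 runs 2, rem=0, completes. Q0=[P4,P5] Q1=[P2,P3] Q2=[]
t=20-21: P4@Q0 runs 1, rem=12, I/O yield, promote→Q0. Q0=[P5,P4] Q1=[P2,P3] Q2=[]
t=21-23: P5@Q0 runs 2, rem=9, I/O yield, promote→Q0. Q0=[P4,P5] Q1=[P2,P3] Q2=[]
t=23-24: P4@Q0 runs 1, rem=11, I/O yield, promote→Q0. Q0=[P5,P4] Q1=[P2,P3] Q2=[]
t=24-26: P5@Q0 runs 2, rem=7, I/O yield, promote→Q0. Q0=[P4,P5] Q1=[P2,P3] Q2=[]
t=26-27: P4@Q0 runs 1, rem=10, I/O yield, promote→Q0. Q0=[P5,P4] Q1=[P2,P3] Q2=[]
t=27-29: P5@Q0 runs 2, rem=5, I/O yield, promote→Q0. Q0=[P4,P5] Q1=[P2,P3] Q2=[]
t=29-30: P4@Q0 runs 1, rem=9, I/O yield, promote→Q0. Q0=[P5,P4] Q1=[P2,P3] Q2=[]
t=30-32: P5@Q0 runs 2, rem=3, I/O yield, promote→Q0. Q0=[P4,P5] Q1=[P2,P3] Q2=[]
t=32-33: P4@Q0 runs 1, rem=8, I/O yield, promote→Q0. Q0=[P5,P4] Q1=[P2,P3] Q2=[]
t=33-35: P5@Q0 runs 2, rem=1, I/O yield, promote→Q0. Q0=[P4,P5] Q1=[P2,P3] Q2=[]
t=35-36: P4@Q0 runs 1, rem=7, I/O yield, promote→Q0. Q0=[P5,P4] Q1=[P2,P3] Q2=[]
t=36-37: P5@Q0 runs 1, rem=0, completes. Q0=[P4] Q1=[P2,P3] Q2=[]
t=37-38: P4@Q0 runs 1, rem=6, I/O yield, promote→Q0. Q0=[P4] Q1=[P2,P3] Q2=[]
t=38-39: P4@Q0 runs 1, rem=5, I/O yield, promote→Q0. Q0=[P4] Q1=[P2,P3] Q2=[]
t=39-40: P4@Q0 runs 1, rem=4, I/O yield, promote→Q0. Q0=[P4] Q1=[P2,P3] Q2=[]
t=40-41: P4@Q0 runs 1, rem=3, I/O yield, promote→Q0. Q0=[P4] Q1=[P2,P3] Q2=[]
t=41-42: P4@Q0 runs 1, rem=2, I/O yield, promote→Q0. Q0=[P4] Q1=[P2,P3] Q2=[]
t=42-43: P4@Q0 runs 1, rem=1, I/O yield, promote→Q0. Q0=[P4] Q1=[P2,P3] Q2=[]
t=43-44: P4@Q0 runs 1, rem=0, completes. Q0=[] Q1=[P2,P3] Q2=[]
t=44-50: P2@Q1 runs 6, rem=2, quantum used, demote→Q2. Q0=[] Q1=[P3] Q2=[P2]
t=50-56: P3@Q1 runs 6, rem=4, quantum used, demote→Q2. Q0=[] Q1=[] Q2=[P2,P3]
t=56-58: P2@Q2 runs 2, rem=0, completes. Q0=[] Q1=[] Q2=[P3]
t=58-62: P3@Q2 runs 4, rem=0, completes. Q0=[] Q1=[] Q2=[]

Answer: 0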